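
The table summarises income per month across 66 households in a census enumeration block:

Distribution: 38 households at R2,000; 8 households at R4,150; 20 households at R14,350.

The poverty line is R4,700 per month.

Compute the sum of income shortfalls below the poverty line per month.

Poor units: 38×R2,000, 8×R4,150 (q = 46 of N = 66).
Individual gaps: 38×(4700−2000) = 102600; 8×(4700−4150) = 4400.
Aggregate gap = R107,000.

R107,000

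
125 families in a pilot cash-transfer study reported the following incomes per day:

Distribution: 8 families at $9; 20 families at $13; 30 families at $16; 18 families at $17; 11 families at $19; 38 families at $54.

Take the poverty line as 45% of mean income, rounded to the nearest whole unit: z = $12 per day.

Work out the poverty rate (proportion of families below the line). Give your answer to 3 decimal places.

0.064

8 of the 125 families have income below $12.
H = 8/125 = 0.064.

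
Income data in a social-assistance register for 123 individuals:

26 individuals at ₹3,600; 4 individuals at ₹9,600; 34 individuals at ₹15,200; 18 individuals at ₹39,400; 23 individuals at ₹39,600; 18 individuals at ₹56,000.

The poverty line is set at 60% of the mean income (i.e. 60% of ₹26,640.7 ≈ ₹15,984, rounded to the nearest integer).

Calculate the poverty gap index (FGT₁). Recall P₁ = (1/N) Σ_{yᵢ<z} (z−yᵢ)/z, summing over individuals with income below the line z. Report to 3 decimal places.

0.190

Incomes under z: 26×₹3,600, 4×₹9,600, 34×₹15,200 (q = 64 of N = 123).
Normalized shortfalls: (15984−3600)/15984 = 0.7748 (×26); (15984−9600)/15984 = 0.3994 (×4); (15984−15200)/15984 = 0.0490 (×34).
Σ = 23.409409. Dividing by the full population N = 123 gives P₁ = 0.190.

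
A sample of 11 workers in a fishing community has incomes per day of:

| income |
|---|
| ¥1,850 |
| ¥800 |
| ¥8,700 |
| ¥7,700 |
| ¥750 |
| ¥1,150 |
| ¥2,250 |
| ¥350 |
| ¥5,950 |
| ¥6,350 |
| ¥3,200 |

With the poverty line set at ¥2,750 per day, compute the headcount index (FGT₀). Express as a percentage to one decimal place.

54.5%

6 of the 11 workers have income below ¥2,750.
H = 6/11 = 54.5%.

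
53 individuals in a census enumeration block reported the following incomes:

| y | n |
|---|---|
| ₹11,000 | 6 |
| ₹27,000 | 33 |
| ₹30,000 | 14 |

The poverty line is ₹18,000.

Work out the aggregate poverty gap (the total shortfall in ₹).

₹42,000

Below z: 6×₹11,000 (q = 6 of N = 53).
Individual gaps: 6×(18000−11000) = 42000.
Aggregate gap = ₹42,000.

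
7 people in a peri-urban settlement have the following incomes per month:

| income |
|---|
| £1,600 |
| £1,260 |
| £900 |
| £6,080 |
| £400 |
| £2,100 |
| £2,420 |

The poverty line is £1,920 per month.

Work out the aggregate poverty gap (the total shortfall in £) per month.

Poor units: £400, £900, £1,260, £1,600 (q = 4 of N = 7).
Individual gaps: 1920−400 = 1520; 1920−900 = 1020; 1920−1260 = 660; 1920−1600 = 320.
Aggregate gap = £3,520.

£3,520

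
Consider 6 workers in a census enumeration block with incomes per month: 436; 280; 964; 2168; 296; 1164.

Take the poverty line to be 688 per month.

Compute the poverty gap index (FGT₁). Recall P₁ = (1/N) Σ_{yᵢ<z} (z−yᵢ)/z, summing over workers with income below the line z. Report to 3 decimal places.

Poor units: 280, 296, 436 (q = 3 of N = 6).
Shortfall ratios: (688−280)/688 = 0.5930; (688−296)/688 = 0.5698; (688−436)/688 = 0.3663.
Sum of shortfalls = 1.529070; P₁ averages over all N: 1.529070 / 6 = 0.255.

0.255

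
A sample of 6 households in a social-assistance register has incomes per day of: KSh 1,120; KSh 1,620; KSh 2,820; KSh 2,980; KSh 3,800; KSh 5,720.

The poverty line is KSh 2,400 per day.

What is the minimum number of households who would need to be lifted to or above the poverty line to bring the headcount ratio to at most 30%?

2 of the 6 households are poor, so H = 2/6 = 0.333.
A headcount ratio of at most 30% allows at most ⌊0.30 × 6⌋ = 1 poor households.
So at least 2 − 1 = 1 must be lifted.

1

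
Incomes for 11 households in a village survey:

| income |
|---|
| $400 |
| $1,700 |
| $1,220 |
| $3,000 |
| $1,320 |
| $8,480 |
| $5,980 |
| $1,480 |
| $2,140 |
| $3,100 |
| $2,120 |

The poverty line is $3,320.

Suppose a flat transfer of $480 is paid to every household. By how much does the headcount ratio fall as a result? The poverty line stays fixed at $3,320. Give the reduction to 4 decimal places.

Before: below the line — $400, $1,220, $1,320, $1,480, $1,700, $2,120, $2,140, $3,000, $3,100; headcount ratio = 0.818182.
After the $480 transfer: below the line — $880, $1,700, $1,800, $1,960, $2,180, $2,600, $2,620; headcount ratio = 0.636364.
Reduction = 0.818182 − 0.636364 = 0.1818.

0.1818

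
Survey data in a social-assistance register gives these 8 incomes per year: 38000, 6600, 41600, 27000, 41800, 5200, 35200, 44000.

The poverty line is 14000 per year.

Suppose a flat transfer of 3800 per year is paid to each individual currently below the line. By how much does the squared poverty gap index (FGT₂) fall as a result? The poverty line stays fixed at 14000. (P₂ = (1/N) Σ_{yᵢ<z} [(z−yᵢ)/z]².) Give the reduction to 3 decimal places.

Before: below the line — 5200, 6600; squared poverty gap index (FGT₂) = 0.08431.
After the 3800 transfer: below the line — 9000, 10400; squared poverty gap index (FGT₂) = 0.02421.
Reduction = 0.08431 − 0.02421 = 0.060.

0.060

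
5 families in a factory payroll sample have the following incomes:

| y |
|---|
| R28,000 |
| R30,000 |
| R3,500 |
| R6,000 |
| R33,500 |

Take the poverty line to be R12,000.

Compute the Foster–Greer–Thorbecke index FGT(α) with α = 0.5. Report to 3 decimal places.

0.310

Below the line: R3,500, R6,000 (q = 2 of N = 5).
Relative gaps: (12000−3500)/12000 = 0.7083; (12000−6000)/12000 = 0.5000.
Raised to α = 0.5: 0.84163; 0.70711.
Sum = 1.548732; FGT(0.5) = 1.548732 / 5 = 0.310.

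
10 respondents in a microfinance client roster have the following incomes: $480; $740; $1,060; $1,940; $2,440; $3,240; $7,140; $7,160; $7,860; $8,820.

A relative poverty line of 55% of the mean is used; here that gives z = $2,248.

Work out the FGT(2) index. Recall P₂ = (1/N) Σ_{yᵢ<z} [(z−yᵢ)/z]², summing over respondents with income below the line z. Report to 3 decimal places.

Incomes under z: $480, $740, $1,060, $1,940 (q = 4 of N = 10).
Normalized shortfalls: (2248−480)/2248 = 0.7865; (2248−740)/2248 = 0.6708; (2248−1060)/2248 = 0.5285; (2248−1940)/2248 = 0.1370.
Squared: 0.6185; 0.4500; 0.2793; 0.0188.
Sum = 1.366596; P₂ = 1.366596 / 10 = 0.137.

0.137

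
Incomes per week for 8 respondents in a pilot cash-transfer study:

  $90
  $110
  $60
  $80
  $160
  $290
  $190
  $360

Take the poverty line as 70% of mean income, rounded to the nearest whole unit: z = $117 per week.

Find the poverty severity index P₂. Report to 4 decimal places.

Incomes under z: $60, $80, $90, $110 (q = 4 of N = 8).
Shortfall ratios: (117−60)/117 = 0.4872; (117−80)/117 = 0.3162; (117−90)/117 = 0.2308; (117−110)/117 = 0.0598.
Squared: 0.2373; 0.1000; 0.0533; 0.0036.
Sum = 0.394185; P₂ = 0.394185 / 8 = 0.0493.

0.0493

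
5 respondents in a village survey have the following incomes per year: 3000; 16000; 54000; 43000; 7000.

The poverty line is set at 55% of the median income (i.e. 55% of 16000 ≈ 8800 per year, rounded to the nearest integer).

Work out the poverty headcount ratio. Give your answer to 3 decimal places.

0.400

2 of the 5 respondents have income below 8800.
H = 2/5 = 0.400.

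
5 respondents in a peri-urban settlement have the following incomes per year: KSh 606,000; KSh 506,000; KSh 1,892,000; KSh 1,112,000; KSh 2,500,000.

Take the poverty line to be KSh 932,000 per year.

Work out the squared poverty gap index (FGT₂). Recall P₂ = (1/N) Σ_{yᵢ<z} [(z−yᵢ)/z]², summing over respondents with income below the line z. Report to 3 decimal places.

Below z: KSh 506,000, KSh 606,000 (q = 2 of N = 5).
Normalized shortfalls: (932000−506000)/932000 = 0.4571; (932000−606000)/932000 = 0.3498.
Squared: 0.2089; 0.1223.
Sum = 0.331273; P₂ = 0.331273 / 5 = 0.066.

0.066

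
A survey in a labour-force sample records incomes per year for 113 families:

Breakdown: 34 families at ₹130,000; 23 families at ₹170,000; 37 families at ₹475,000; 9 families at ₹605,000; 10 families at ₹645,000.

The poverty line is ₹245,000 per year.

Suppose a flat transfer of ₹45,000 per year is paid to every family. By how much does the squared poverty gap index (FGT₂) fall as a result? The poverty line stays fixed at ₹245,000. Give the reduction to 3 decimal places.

Before: below the line — 34×₹130,000, 23×₹170,000; squared poverty gap index (FGT₂) = 0.08537.
After the ₹45,000 transfer: below the line — 34×₹175,000, 23×₹215,000; squared poverty gap index (FGT₂) = 0.02761.
Reduction = 0.08537 − 0.02761 = 0.058.

0.058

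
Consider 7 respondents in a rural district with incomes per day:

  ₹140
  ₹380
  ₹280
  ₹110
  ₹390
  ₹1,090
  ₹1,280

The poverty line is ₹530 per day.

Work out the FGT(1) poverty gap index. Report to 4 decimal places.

0.3639

Below the line: ₹110, ₹140, ₹280, ₹380, ₹390 (q = 5 of N = 7).
Relative gaps: (530−110)/530 = 0.7925; (530−140)/530 = 0.7358; (530−280)/530 = 0.4717; (530−380)/530 = 0.2830; (530−390)/530 = 0.2642.
Sum of shortfalls = 2.547170; P₁ averages over all N: 2.547170 / 7 = 0.3639.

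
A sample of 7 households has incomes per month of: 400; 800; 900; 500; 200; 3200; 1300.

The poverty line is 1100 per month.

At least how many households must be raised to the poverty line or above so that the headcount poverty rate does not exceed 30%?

Currently q = 5 of N = 7 are below the line (H = 0.714).
A headcount ratio of at most 30% allows at most ⌊0.30 × 7⌋ = 2 poor households.
So at least 5 − 2 = 3 must be lifted.

3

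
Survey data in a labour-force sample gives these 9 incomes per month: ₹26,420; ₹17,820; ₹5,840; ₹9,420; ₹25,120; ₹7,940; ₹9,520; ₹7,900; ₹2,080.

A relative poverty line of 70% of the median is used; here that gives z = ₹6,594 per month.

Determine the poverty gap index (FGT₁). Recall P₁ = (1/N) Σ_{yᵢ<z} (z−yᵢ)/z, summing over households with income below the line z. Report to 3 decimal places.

0.089

Below the line: ₹2,080, ₹5,840 (q = 2 of N = 9).
Shortfall ratios: (6594−2080)/6594 = 0.6846; (6594−5840)/6594 = 0.1143.
Sum of shortfalls = 0.798908; P₁ averages over all N: 0.798908 / 9 = 0.089.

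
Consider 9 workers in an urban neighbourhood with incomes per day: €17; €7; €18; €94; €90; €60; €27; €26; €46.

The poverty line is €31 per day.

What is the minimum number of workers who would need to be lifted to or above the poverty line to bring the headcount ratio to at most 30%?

5 of the 9 workers are poor, so H = 5/9 = 0.556.
A headcount ratio of at most 30% allows at most ⌊0.30 × 9⌋ = 2 poor workers.
So at least 5 − 2 = 3 must be lifted.

3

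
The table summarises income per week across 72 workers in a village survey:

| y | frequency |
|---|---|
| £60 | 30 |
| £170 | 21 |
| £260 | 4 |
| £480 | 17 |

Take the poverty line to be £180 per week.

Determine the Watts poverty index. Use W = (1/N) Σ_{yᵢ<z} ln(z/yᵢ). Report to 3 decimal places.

Below z: 30×£60, 21×£170 (q = 51 of N = 72).
Log gaps: ln(180/60) = 1.0986 (×30); ln(180/170) = 0.0572 (×21).
W = 34.158695 / 72 = 0.474.

0.474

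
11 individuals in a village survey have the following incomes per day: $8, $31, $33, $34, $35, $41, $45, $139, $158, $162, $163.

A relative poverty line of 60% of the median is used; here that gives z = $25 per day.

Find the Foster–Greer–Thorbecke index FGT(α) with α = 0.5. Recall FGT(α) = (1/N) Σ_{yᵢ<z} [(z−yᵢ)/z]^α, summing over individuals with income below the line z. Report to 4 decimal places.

0.0750

Incomes under z: $8 (q = 1 of N = 11).
Normalized shortfalls: (25−8)/25 = 0.6800.
Raised to α = 0.5: 0.82462.
Sum = 0.824621; FGT(0.5) = 0.824621 / 11 = 0.0750.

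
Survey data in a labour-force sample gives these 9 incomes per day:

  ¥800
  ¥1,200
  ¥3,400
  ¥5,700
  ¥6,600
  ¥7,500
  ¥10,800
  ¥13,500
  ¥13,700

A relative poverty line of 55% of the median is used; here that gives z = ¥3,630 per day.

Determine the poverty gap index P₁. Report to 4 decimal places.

Below the line: ¥800, ¥1,200, ¥3,400 (q = 3 of N = 9).
Relative gaps: (3630−800)/3630 = 0.7796; (3630−1200)/3630 = 0.6694; (3630−3400)/3630 = 0.0634.
Sum of shortfalls = 1.512397; P₁ averages over all N: 1.512397 / 9 = 0.1680.

0.1680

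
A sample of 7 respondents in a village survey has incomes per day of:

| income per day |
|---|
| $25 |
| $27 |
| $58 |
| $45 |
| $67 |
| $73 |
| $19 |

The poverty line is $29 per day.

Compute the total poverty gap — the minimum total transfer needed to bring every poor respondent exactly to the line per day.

Below z: $19, $25, $27 (q = 3 of N = 7).
Individual gaps: 29−19 = 10; 29−25 = 4; 29−27 = 2.
Aggregate gap = $16.

$16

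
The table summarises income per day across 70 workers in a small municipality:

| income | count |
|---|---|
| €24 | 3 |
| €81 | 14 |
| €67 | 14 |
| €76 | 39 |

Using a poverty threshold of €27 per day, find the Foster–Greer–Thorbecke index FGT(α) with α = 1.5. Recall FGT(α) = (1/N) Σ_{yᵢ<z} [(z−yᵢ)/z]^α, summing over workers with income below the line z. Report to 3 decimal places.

Below z: 3×€24 (q = 3 of N = 70).
Shortfall ratios: (27−24)/27 = 0.1111 (×3).
Raised to α = 1.5: 0.03704 (×3).
Sum = 0.111111; FGT(1.5) = 0.111111 / 70 = 0.002.

0.002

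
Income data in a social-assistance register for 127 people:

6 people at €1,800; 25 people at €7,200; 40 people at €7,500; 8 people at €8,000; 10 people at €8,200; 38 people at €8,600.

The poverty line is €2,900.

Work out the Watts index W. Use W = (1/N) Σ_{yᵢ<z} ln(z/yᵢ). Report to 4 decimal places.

0.0225

Poor units: 6×€1,800 (q = 6 of N = 127).
Log shortfalls: ln(2900/1800) = 0.4769 (×6).
W = 2.861544 / 127 = 0.0225.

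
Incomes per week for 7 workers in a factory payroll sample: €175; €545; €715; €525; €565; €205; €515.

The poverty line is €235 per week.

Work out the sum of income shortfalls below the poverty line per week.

Below the line: €175, €205 (q = 2 of N = 7).
Individual gaps: 235−175 = 60; 235−205 = 30.
Aggregate gap = €90.

€90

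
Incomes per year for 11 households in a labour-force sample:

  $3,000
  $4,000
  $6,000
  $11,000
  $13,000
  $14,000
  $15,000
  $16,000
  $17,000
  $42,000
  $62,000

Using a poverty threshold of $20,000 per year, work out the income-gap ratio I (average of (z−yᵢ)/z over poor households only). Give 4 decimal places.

0.4500

Poor units: $3,000, $4,000, $6,000, $11,000, $13,000, $14,000, $15,000, $16,000, $17,000 (q = 9 of N = 11).
Shortfall ratios (z−y)/z: 0.8500, 0.8000, 0.7000, 0.4500, 0.3500, 0.3000, 0.2500, 0.2000, 0.1500; sum = 4.050000.
The income-gap ratio divides by q (the poor only): 4.050000 / 9 = 0.4500.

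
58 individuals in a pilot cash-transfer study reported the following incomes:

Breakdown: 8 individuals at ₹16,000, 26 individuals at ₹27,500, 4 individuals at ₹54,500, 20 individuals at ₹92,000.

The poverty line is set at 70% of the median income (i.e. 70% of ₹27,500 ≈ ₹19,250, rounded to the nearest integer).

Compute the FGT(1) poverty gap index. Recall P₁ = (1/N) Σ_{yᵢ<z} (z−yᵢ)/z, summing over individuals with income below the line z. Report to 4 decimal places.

Incomes under z: 8×₹16,000 (q = 8 of N = 58).
Shortfall ratios: (19250−16000)/19250 = 0.1688 (×8).
Sum of shortfalls = 1.350649; P₁ averages over all N: 1.350649 / 58 = 0.0233.

0.0233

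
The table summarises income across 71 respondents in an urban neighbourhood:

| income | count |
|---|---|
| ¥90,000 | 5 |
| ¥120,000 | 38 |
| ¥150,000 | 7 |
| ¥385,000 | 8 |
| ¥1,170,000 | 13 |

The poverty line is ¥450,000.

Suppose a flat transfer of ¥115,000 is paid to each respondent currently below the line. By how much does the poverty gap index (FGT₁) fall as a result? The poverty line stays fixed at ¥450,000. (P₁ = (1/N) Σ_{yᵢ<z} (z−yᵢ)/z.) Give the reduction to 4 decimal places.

Before: below the line — 5×¥90,000, 38×¥120,000, 7×¥150,000, 8×¥385,000; poverty gap index (FGT₁) = 0.530829.
After the ¥115,000 transfer: below the line — 5×¥205,000, 38×¥235,000, 7×¥265,000; poverty gap index (FGT₁) = 0.334585.
Reduction = 0.530829 − 0.334585 = 0.1962.

0.1962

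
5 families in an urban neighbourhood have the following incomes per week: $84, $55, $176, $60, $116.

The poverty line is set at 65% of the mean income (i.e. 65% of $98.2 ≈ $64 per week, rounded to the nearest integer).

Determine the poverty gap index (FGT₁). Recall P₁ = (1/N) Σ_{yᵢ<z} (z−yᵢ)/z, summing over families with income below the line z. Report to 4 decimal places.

0.0406

Poor units: $55, $60 (q = 2 of N = 5).
Gap ratios (z−y)/z: (64−55)/64 = 0.1406; (64−60)/64 = 0.0625.
Sum of shortfalls = 0.203125; P₁ averages over all N: 0.203125 / 5 = 0.0406.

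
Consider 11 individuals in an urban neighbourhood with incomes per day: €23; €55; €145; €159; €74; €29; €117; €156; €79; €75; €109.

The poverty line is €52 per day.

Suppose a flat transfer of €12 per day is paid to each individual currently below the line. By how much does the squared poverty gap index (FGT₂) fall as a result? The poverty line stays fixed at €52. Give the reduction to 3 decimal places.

0.032

Before: below the line — €23, €29; squared poverty gap index (FGT₂) = 0.04606.
After the €12 transfer: below the line — €35, €41; squared poverty gap index (FGT₂) = 0.01378.
Reduction = 0.04606 − 0.01378 = 0.032.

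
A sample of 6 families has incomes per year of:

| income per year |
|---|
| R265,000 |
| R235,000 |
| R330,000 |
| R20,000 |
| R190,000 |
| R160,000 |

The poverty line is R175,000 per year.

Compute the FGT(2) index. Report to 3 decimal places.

0.132

Incomes under z: R20,000, R160,000 (q = 2 of N = 6).
Relative gaps: (175000−20000)/175000 = 0.8857; (175000−160000)/175000 = 0.0857.
Squared: 0.7845; 0.0073.
Sum = 0.791837; P₂ = 0.791837 / 6 = 0.132.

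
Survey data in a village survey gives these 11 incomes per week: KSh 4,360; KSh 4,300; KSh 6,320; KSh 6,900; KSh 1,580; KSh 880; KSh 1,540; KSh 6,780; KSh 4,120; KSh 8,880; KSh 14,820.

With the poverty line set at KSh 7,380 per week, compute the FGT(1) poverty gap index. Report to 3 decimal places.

Incomes under z: KSh 880, KSh 1,540, KSh 1,580, KSh 4,120, KSh 4,300, KSh 4,360, KSh 6,320, KSh 6,780, KSh 6,900 (q = 9 of N = 11).
Shortfall ratios: (7380−880)/7380 = 0.8808; (7380−1540)/7380 = 0.7913; (7380−1580)/7380 = 0.7859; (7380−4120)/7380 = 0.4417; (7380−4300)/7380 = 0.4173; (7380−4360)/7380 = 0.4092; (7380−6320)/7380 = 0.1436; (7380−6780)/7380 = 0.0813; (7380−6900)/7380 = 0.0650.
Sum of shortfalls = 4.016260; P₁ averages over all N: 4.016260 / 11 = 0.365.

0.365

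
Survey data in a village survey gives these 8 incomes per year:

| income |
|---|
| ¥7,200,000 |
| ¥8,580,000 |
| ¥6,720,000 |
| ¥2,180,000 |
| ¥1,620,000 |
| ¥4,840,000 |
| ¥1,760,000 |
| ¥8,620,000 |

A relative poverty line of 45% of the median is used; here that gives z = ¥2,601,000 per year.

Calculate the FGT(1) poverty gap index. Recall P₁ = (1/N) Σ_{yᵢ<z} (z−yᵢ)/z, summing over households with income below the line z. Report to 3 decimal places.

Poor units: ¥1,620,000, ¥1,760,000, ¥2,180,000 (q = 3 of N = 8).
Relative gaps: (2601000−1620000)/2601000 = 0.3772; (2601000−1760000)/2601000 = 0.3233; (2601000−2180000)/2601000 = 0.1619.
Sum of shortfalls = 0.862361; P₁ averages over all N: 0.862361 / 8 = 0.108.

0.108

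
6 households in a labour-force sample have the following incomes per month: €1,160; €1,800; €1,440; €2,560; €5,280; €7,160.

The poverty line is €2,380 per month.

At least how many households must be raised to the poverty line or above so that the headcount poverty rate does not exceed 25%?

Currently q = 3 of N = 6 are below the line (H = 0.500).
A headcount ratio of at most 25% allows at most ⌊0.25 × 6⌋ = 1 poor households.
So at least 3 − 1 = 2 must be lifted.

2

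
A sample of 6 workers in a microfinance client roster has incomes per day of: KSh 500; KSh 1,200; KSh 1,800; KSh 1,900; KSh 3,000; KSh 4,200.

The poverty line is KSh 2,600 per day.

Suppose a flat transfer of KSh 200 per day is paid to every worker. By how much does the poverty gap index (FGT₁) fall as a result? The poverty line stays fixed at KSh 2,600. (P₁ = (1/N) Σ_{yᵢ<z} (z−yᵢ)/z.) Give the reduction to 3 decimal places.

0.051

Before: below the line — KSh 500, KSh 1,200, KSh 1,800, KSh 1,900; poverty gap index (FGT₁) = 0.32051.
After the KSh 200 transfer: below the line — KSh 700, KSh 1,400, KSh 2,000, KSh 2,100; poverty gap index (FGT₁) = 0.26923.
Reduction = 0.32051 − 0.26923 = 0.051.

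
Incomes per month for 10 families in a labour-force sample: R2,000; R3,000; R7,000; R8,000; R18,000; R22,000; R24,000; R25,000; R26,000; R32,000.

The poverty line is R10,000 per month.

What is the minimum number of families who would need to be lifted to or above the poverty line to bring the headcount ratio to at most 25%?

2

4 of the 10 families are poor, so H = 4/10 = 0.400.
A headcount ratio of at most 25% allows at most ⌊0.25 × 10⌋ = 2 poor families.
So at least 4 − 2 = 2 must be lifted.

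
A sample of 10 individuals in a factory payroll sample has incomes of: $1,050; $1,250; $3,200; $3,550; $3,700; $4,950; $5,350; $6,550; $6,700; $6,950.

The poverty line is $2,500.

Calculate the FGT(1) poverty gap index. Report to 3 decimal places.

Below z: $1,050, $1,250 (q = 2 of N = 10).
Normalized shortfalls: (2500−1050)/2500 = 0.5800; (2500−1250)/2500 = 0.5000.
Sum of shortfalls = 1.080000; P₁ averages over all N: 1.080000 / 10 = 0.108.

0.108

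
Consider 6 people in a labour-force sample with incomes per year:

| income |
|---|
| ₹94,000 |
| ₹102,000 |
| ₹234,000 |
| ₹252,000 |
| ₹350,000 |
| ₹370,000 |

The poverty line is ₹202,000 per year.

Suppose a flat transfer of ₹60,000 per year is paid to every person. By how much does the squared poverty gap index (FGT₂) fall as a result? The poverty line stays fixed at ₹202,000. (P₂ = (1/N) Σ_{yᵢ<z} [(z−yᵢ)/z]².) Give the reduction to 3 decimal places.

0.073

Before: below the line — ₹94,000, ₹102,000; squared poverty gap index (FGT₂) = 0.08849.
After the ₹60,000 transfer: below the line — ₹154,000, ₹162,000; squared poverty gap index (FGT₂) = 0.01595.
Reduction = 0.08849 − 0.01595 = 0.073.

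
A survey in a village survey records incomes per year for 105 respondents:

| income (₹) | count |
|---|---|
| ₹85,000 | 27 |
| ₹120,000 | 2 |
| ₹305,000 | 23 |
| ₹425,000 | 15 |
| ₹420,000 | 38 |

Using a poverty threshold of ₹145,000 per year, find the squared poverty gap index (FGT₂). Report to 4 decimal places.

0.0446

Below z: 27×₹85,000, 2×₹120,000 (q = 29 of N = 105).
Relative gaps: (145000−85000)/145000 = 0.4138 (×27); (145000−120000)/145000 = 0.1724 (×2).
Squared: 0.1712 (×27); 0.0297 (×2).
Sum = 4.682521; P₂ = 4.682521 / 105 = 0.0446.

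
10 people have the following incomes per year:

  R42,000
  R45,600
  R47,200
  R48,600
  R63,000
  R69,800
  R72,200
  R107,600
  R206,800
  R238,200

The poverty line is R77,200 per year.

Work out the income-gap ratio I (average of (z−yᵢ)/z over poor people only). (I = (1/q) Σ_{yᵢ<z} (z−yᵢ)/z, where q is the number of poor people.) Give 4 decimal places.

Incomes under z: R42,000, R45,600, R47,200, R48,600, R63,000, R69,800, R72,200 (q = 7 of N = 10).
Relative gaps: 0.4560, 0.4093, 0.3886, 0.3705, 0.1839, 0.0959, 0.0648; sum = 1.968912.
I averages over the q = 7 poor units only: 1.968912 / 7 = 0.2813.

0.2813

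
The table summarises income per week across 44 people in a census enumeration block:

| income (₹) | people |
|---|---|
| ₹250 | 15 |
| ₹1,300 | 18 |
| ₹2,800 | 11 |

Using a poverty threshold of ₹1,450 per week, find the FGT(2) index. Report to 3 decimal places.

Poor units: 15×₹250, 18×₹1,300 (q = 33 of N = 44).
Shortfall ratios: (1450−250)/1450 = 0.8276 (×15); (1450−1300)/1450 = 0.1034 (×18).
Squared: 0.6849 (×15); 0.0107 (×18).
Sum = 10.466112; P₂ = 10.466112 / 44 = 0.238.

0.238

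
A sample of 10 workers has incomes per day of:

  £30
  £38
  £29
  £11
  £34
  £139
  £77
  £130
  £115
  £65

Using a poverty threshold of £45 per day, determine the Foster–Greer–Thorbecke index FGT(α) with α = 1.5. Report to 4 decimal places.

Poor units: £11, £29, £30, £34, £38 (q = 5 of N = 10).
Normalized shortfalls: (45−11)/45 = 0.7556; (45−29)/45 = 0.3556; (45−30)/45 = 0.3333; (45−34)/45 = 0.2444; (45−38)/45 = 0.1556.
Raised to α = 1.5: 0.65675; 0.21201; 0.19245; 0.12086; 0.06135.
Sum = 1.243420; FGT(1.5) = 1.243420 / 10 = 0.1243.

0.1243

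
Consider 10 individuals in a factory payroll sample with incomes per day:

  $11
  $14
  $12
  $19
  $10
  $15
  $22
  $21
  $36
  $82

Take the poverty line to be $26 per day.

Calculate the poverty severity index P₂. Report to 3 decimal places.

0.153

Poor units: $10, $11, $12, $14, $15, $19, $21, $22 (q = 8 of N = 10).
Normalized shortfalls: (26−10)/26 = 0.6154; (26−11)/26 = 0.5769; (26−12)/26 = 0.5385; (26−14)/26 = 0.4615; (26−15)/26 = 0.4231; (26−19)/26 = 0.2692; (26−21)/26 = 0.1923; (26−22)/26 = 0.1538.
Squared: 0.3787; 0.3328; 0.2899; 0.2130; 0.1790; 0.0725; 0.0370; 0.0237.
Sum = 1.526627; P₂ = 1.526627 / 10 = 0.153.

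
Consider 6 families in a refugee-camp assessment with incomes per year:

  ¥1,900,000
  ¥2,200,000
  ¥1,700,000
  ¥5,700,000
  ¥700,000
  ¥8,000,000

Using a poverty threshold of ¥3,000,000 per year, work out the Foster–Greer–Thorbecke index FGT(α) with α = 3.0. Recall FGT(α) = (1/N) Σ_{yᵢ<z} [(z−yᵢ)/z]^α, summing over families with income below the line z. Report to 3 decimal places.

0.100

Below z: ¥700,000, ¥1,700,000, ¥1,900,000, ¥2,200,000 (q = 4 of N = 6).
Shortfall ratios: (3000000−700000)/3000000 = 0.7667; (3000000−1700000)/3000000 = 0.4333; (3000000−1900000)/3000000 = 0.3667; (3000000−2200000)/3000000 = 0.2667.
Raised to α = 3.0: 0.45063; 0.08137; 0.04930; 0.01896.
Sum = 0.600259; FGT(3.0) = 0.600259 / 6 = 0.100.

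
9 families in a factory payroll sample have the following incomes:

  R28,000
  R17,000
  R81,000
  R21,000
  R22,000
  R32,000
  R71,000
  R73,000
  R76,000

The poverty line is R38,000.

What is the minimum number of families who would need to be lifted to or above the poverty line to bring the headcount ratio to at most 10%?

5 of the 9 families are poor, so H = 5/9 = 0.556.
A headcount ratio of at most 10% allows at most ⌊0.10 × 9⌋ = 0 poor families.
So at least 5 − 0 = 5 must be lifted.

5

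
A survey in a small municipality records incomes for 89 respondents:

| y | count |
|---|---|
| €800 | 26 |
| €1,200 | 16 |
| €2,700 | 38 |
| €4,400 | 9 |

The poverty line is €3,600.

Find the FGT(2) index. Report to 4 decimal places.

0.2833

Below the line: 26×€800, 16×€1,200, 38×€2,700 (q = 80 of N = 89).
Gap ratios (z−y)/z: (3600−800)/3600 = 0.7778 (×26); (3600−1200)/3600 = 0.6667 (×16); (3600−2700)/3600 = 0.2500 (×38).
Squared: 0.6049 (×26); 0.4444 (×16); 0.0625 (×38).
Sum = 25.214506; P₂ = 25.214506 / 89 = 0.2833.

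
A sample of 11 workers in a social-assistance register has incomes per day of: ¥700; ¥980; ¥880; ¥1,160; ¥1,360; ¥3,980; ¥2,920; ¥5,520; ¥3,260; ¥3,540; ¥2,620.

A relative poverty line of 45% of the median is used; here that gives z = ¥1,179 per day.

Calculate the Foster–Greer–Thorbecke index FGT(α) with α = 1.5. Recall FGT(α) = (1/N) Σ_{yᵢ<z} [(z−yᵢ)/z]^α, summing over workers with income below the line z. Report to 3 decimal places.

0.042

Below z: ¥700, ¥880, ¥980, ¥1,160 (q = 4 of N = 11).
Normalized shortfalls: (1179−700)/1179 = 0.4063; (1179−880)/1179 = 0.2536; (1179−980)/1179 = 0.1688; (1179−1160)/1179 = 0.0161.
Raised to α = 1.5: 0.25896; 0.12771; 0.06934; 0.00205.
Sum = 0.458063; FGT(1.5) = 0.458063 / 11 = 0.042.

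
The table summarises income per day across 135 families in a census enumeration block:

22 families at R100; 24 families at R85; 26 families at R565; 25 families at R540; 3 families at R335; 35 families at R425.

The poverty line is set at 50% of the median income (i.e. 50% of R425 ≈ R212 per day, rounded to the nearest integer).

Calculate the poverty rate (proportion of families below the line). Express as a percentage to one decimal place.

46 of the 135 families have income below R212.
H = 46/135 = 34.1%.

34.1%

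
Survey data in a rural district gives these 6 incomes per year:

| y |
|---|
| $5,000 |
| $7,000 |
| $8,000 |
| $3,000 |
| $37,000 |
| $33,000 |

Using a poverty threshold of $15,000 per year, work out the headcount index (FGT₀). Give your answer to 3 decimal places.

0.667

4 of the 6 respondents have income below $15,000.
H = 4/6 = 0.667.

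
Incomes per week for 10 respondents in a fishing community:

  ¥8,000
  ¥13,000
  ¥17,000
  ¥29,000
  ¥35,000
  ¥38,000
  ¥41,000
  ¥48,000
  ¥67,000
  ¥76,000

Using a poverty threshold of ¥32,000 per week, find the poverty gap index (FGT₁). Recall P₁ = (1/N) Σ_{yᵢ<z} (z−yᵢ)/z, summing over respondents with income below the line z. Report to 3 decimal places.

0.191

Below the line: ¥8,000, ¥13,000, ¥17,000, ¥29,000 (q = 4 of N = 10).
Shortfall ratios: (32000−8000)/32000 = 0.7500; (32000−13000)/32000 = 0.5938; (32000−17000)/32000 = 0.4688; (32000−29000)/32000 = 0.0938.
Σ = 1.906250. Dividing by the full population N = 10 gives P₁ = 0.191.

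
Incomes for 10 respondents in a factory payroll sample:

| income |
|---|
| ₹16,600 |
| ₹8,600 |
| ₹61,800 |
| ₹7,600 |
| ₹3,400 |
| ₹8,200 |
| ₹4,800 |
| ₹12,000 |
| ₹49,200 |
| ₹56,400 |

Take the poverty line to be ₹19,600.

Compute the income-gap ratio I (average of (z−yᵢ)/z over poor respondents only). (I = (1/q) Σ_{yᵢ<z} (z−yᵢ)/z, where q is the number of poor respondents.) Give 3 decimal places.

Poor units: ₹3,400, ₹4,800, ₹7,600, ₹8,200, ₹8,600, ₹12,000, ₹16,600 (q = 7 of N = 10).
Relative gaps: 0.8265, 0.7551, 0.6122, 0.5816, 0.5612, 0.3878, 0.1531; sum = 3.877551.
I averages over the q = 7 poor units only: 3.877551 / 7 = 0.554.

0.554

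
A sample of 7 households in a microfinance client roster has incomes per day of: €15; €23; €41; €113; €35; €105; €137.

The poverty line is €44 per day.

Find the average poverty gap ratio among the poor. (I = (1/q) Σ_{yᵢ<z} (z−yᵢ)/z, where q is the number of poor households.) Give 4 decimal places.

0.3523

Below the line: €15, €23, €35, €41 (q = 4 of N = 7).
Shortfall ratios (z−y)/z: 0.6591, 0.4773, 0.2045, 0.0682; sum = 1.409091.
I averages over the q = 4 poor units only: 1.409091 / 4 = 0.3523.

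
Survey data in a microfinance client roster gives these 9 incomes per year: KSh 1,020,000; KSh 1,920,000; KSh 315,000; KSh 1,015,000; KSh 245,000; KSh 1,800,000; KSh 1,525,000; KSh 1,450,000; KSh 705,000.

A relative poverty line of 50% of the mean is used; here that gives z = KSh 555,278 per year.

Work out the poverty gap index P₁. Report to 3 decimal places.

Incomes under z: KSh 245,000, KSh 315,000 (q = 2 of N = 9).
Gap ratios (z−y)/z: (555278−245000)/555278 = 0.5588; (555278−315000)/555278 = 0.4327.
Sum of shortfalls = 0.991496; P₁ averages over all N: 0.991496 / 9 = 0.110.

0.110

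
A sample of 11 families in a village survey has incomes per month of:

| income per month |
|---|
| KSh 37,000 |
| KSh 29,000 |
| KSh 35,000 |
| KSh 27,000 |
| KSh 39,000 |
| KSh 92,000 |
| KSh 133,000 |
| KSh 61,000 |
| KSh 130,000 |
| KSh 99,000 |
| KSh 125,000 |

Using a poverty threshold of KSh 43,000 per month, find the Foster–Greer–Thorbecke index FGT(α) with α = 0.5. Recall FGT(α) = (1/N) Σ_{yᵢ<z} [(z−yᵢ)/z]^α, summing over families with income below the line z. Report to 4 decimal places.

0.2082

Below z: KSh 27,000, KSh 29,000, KSh 35,000, KSh 37,000, KSh 39,000 (q = 5 of N = 11).
Relative gaps: (43000−27000)/43000 = 0.3721; (43000−29000)/43000 = 0.3256; (43000−35000)/43000 = 0.1860; (43000−37000)/43000 = 0.1395; (43000−39000)/43000 = 0.0930.
Raised to α = 0.5: 0.60999; 0.57060; 0.43133; 0.37354; 0.30500.
Sum = 2.290464; FGT(0.5) = 2.290464 / 11 = 0.2082.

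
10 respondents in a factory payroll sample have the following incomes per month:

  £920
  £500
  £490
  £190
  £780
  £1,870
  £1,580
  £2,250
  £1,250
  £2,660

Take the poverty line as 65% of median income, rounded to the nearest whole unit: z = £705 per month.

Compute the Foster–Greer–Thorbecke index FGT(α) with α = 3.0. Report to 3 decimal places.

0.044

Below z: £190, £490, £500 (q = 3 of N = 10).
Gap ratios (z−y)/z: (705−190)/705 = 0.7305; (705−490)/705 = 0.3050; (705−500)/705 = 0.2908.
Raised to α = 3.0: 0.38981; 0.02836; 0.02459.
Sum = 0.442760; FGT(3.0) = 0.442760 / 10 = 0.044.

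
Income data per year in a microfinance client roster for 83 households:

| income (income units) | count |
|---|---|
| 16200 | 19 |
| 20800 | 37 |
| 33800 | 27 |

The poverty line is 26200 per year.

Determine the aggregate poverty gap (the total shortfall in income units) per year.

Below z: 19×16200, 37×20800 (q = 56 of N = 83).
Individual gaps: 19×(26200−16200) = 190000; 37×(26200−20800) = 199800.
Aggregate gap = 389800.

389800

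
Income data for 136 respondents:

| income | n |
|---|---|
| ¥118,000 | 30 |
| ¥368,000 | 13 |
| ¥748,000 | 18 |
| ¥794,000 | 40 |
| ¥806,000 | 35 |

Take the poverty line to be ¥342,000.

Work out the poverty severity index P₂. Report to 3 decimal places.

0.095

Poor units: 30×¥118,000 (q = 30 of N = 136).
Shortfall ratios: (342000−118000)/342000 = 0.6550 (×30).
Squared: 0.4290 (×30).
Sum = 12.869601; P₂ = 12.869601 / 136 = 0.095.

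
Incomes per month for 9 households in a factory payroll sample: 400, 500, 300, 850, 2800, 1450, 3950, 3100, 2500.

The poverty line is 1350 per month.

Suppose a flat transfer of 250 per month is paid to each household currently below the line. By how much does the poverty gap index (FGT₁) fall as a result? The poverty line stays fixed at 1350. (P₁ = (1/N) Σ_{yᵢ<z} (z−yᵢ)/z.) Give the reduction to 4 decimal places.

Before: below the line — 300, 400, 500, 850; poverty gap index (FGT₁) = 0.275720.
After the 250 transfer: below the line — 550, 650, 750, 1100; poverty gap index (FGT₁) = 0.193416.
Reduction = 0.275720 − 0.193416 = 0.0823.

0.0823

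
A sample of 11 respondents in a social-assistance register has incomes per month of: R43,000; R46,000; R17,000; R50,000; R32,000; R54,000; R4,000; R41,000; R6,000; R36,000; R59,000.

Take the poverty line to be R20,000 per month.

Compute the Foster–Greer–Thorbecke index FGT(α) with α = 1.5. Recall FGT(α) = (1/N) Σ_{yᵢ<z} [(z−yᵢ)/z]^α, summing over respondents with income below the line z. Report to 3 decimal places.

Below z: R4,000, R6,000, R17,000 (q = 3 of N = 11).
Shortfall ratios: (20000−4000)/20000 = 0.8000; (20000−6000)/20000 = 0.7000; (20000−17000)/20000 = 0.1500.
Raised to α = 1.5: 0.71554; 0.58566; 0.05809.
Sum = 1.359299; FGT(1.5) = 1.359299 / 11 = 0.124.

0.124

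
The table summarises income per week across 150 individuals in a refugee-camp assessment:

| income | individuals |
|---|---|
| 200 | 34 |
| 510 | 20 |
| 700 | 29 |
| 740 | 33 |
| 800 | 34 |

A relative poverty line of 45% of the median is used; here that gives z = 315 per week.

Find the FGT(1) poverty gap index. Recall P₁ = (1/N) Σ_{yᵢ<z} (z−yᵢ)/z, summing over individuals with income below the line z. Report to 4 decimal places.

Incomes under z: 34×200 (q = 34 of N = 150).
Relative gaps: (315−200)/315 = 0.3651 (×34).
Sum of shortfalls = 12.412698; P₁ averages over all N: 12.412698 / 150 = 0.0828.

0.0828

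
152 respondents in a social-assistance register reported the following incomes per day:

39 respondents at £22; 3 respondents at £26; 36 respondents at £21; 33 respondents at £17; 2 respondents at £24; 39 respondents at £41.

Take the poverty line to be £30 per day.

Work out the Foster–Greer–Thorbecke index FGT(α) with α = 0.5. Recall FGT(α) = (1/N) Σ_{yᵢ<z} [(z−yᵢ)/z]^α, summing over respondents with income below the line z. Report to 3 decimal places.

0.418

Poor units: 33×£17, 36×£21, 39×£22, 2×£24, 3×£26 (q = 113 of N = 152).
Gap ratios (z−y)/z: (30−17)/30 = 0.4333 (×33); (30−21)/30 = 0.3000 (×36); (30−22)/30 = 0.2667 (×39); (30−24)/30 = 0.2000 (×2); (30−26)/30 = 0.1333 (×3).
Raised to α = 0.5: 0.65828 (×33); 0.54772 (×36); 0.51640 (×39); 0.44721 (×2); 0.36515 (×3).
Sum = 63.570657; FGT(0.5) = 63.570657 / 152 = 0.418.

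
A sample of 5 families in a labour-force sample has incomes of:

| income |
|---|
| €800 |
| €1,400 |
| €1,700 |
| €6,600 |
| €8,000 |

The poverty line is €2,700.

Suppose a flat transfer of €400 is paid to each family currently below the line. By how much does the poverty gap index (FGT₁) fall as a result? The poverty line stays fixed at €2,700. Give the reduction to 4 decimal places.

Before: below the line — €800, €1,400, €1,700; poverty gap index (FGT₁) = 0.311111.
After the €400 transfer: below the line — €1,200, €1,800, €2,100; poverty gap index (FGT₁) = 0.222222.
Reduction = 0.311111 − 0.222222 = 0.0889.

0.0889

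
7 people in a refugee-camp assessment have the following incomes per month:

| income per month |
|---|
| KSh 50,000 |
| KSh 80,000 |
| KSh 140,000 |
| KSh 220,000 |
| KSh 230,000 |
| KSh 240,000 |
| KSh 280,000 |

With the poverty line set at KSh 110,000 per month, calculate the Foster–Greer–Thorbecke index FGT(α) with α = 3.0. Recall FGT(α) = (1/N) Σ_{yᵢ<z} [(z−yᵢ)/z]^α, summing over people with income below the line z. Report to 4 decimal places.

Below the line: KSh 50,000, KSh 80,000 (q = 2 of N = 7).
Gap ratios (z−y)/z: (110000−50000)/110000 = 0.5455; (110000−80000)/110000 = 0.2727.
Raised to α = 3.0: 0.16228; 0.02029.
Sum = 0.182569; FGT(3.0) = 0.182569 / 7 = 0.0261.

0.0261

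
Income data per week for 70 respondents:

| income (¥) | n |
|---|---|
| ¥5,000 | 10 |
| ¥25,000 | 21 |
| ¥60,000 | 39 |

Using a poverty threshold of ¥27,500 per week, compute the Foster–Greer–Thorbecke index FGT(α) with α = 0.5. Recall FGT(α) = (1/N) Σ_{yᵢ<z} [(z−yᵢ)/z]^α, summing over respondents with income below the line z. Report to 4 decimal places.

0.2197

Incomes under z: 10×¥5,000, 21×¥25,000 (q = 31 of N = 70).
Gap ratios (z−y)/z: (27500−5000)/27500 = 0.8182 (×10); (27500−25000)/27500 = 0.0909 (×21).
Raised to α = 0.5: 0.90453 (×10); 0.30151 (×21).
Sum = 15.377079; FGT(0.5) = 15.377079 / 70 = 0.2197.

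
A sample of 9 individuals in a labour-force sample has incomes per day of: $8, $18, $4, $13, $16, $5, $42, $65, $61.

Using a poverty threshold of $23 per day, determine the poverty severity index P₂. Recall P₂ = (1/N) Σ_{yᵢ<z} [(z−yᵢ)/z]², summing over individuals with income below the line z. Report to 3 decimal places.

0.228

Incomes under z: $4, $5, $8, $13, $16, $18 (q = 6 of N = 9).
Relative gaps: (23−4)/23 = 0.8261; (23−5)/23 = 0.7826; (23−8)/23 = 0.6522; (23−13)/23 = 0.4348; (23−16)/23 = 0.3043; (23−18)/23 = 0.2174.
Squared: 0.6824; 0.6125; 0.4253; 0.1890; 0.0926; 0.0473.
Sum = 2.049149; P₂ = 2.049149 / 9 = 0.228.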